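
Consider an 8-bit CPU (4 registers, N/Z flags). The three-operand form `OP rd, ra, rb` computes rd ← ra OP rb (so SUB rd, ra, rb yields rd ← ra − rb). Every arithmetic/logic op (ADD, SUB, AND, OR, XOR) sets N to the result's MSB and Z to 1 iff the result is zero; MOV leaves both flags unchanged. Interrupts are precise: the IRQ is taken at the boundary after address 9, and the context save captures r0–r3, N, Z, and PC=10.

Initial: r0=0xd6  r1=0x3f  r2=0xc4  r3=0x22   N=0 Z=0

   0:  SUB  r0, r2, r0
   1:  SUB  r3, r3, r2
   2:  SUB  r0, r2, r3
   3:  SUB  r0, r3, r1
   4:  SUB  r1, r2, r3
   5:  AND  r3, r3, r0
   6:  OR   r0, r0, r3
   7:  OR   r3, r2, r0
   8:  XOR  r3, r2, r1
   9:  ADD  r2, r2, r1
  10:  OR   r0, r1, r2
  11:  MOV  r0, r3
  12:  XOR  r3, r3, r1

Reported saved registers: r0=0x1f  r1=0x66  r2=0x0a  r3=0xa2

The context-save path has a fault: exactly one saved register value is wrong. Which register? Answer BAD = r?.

BAD = r2

after  0: r0=0xee r1=0x3f r2=0xc4 r3=0x22  N=1 Z=0
after  1: r0=0xee r1=0x3f r2=0xc4 r3=0x5e  N=0 Z=0
after  2: r0=0x66 r1=0x3f r2=0xc4 r3=0x5e  N=0 Z=0
after  3: r0=0x1f r1=0x3f r2=0xc4 r3=0x5e  N=0 Z=0
after  4: r0=0x1f r1=0x66 r2=0xc4 r3=0x5e  N=0 Z=0
after  5: r0=0x1f r1=0x66 r2=0xc4 r3=0x1e  N=0 Z=0
after  6: r0=0x1f r1=0x66 r2=0xc4 r3=0x1e  N=0 Z=0
after  7: r0=0x1f r1=0x66 r2=0xc4 r3=0xdf  N=1 Z=0
after  8: r0=0x1f r1=0x66 r2=0xc4 r3=0xa2  N=1 Z=0
after  9: r0=0x1f r1=0x66 r2=0x2a r3=0xa2  N=0 Z=0
-- IRQ taken; context saved, return-PC = 10 --
mismatch: r2: reported 0x0a vs actual 0x2a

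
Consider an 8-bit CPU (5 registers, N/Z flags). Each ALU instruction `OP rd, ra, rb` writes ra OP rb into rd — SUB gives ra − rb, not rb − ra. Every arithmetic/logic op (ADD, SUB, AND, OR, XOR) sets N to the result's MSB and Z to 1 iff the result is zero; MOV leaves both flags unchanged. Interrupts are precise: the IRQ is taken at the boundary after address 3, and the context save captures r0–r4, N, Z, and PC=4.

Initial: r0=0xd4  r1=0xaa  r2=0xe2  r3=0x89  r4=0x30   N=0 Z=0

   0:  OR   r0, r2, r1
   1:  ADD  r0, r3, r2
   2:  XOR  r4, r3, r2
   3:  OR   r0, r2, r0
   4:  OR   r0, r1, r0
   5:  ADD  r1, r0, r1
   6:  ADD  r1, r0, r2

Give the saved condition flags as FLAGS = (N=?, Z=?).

FLAGS = (N=1, Z=0)

after  0: r0=0xea r1=0xaa r2=0xe2 r3=0x89 r4=0x30  N=1 Z=0
after  1: r0=0x6b r1=0xaa r2=0xe2 r3=0x89 r4=0x30  N=0 Z=0
after  2: r0=0x6b r1=0xaa r2=0xe2 r3=0x89 r4=0x6b  N=0 Z=0
after  3: r0=0xeb r1=0xaa r2=0xe2 r3=0x89 r4=0x6b  N=1 Z=0
-- IRQ taken; context saved, return-PC = 4 --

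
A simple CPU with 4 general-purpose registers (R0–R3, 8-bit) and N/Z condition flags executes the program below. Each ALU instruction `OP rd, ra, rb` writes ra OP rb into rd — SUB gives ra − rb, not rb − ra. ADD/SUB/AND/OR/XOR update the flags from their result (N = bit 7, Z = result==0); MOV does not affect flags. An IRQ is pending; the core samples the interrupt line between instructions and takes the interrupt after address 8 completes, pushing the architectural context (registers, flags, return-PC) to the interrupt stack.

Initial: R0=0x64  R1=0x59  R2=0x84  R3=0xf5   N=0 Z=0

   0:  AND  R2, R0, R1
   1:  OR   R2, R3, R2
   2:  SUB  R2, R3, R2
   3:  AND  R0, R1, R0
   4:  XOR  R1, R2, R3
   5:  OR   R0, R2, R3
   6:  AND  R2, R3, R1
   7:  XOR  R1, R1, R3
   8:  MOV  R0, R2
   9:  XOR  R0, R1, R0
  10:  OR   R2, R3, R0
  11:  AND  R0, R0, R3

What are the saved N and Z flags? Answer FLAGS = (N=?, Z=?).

after  0: R0=0x64 R1=0x59 R2=0x40 R3=0xf5  N=0 Z=0
after  1: R0=0x64 R1=0x59 R2=0xf5 R3=0xf5  N=1 Z=0
after  2: R0=0x64 R1=0x59 R2=0x00 R3=0xf5  N=0 Z=1
after  3: R0=0x40 R1=0x59 R2=0x00 R3=0xf5  N=0 Z=0
after  4: R0=0x40 R1=0xf5 R2=0x00 R3=0xf5  N=1 Z=0
after  5: R0=0xf5 R1=0xf5 R2=0x00 R3=0xf5  N=1 Z=0
after  6: R0=0xf5 R1=0xf5 R2=0xf5 R3=0xf5  N=1 Z=0
after  7: R0=0xf5 R1=0x00 R2=0xf5 R3=0xf5  N=0 Z=1
after  8: R0=0xf5 R1=0x00 R2=0xf5 R3=0xf5  N=0 Z=1
-- IRQ taken; context saved, return-PC = 9 --

FLAGS = (N=0, Z=1)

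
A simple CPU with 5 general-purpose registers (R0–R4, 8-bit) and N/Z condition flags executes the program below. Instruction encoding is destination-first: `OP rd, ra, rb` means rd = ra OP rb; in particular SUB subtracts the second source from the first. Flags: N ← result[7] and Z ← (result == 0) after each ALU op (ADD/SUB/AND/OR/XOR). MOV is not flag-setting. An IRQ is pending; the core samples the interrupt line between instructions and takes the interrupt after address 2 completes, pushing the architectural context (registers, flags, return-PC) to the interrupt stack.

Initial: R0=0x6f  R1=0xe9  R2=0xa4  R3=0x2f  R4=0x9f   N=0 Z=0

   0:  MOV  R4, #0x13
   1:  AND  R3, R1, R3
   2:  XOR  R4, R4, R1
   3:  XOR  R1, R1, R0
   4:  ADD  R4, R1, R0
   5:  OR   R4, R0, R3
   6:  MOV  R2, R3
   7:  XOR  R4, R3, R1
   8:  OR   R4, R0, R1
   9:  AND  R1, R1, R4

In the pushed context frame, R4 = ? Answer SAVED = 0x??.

SAVED = 0xfa

after  0: R0=0x6f R1=0xe9 R2=0xa4 R3=0x2f R4=0x13  N=0 Z=0
after  1: R0=0x6f R1=0xe9 R2=0xa4 R3=0x29 R4=0x13  N=0 Z=0
after  2: R0=0x6f R1=0xe9 R2=0xa4 R3=0x29 R4=0xfa  N=1 Z=0
-- IRQ taken; context saved, return-PC = 3 --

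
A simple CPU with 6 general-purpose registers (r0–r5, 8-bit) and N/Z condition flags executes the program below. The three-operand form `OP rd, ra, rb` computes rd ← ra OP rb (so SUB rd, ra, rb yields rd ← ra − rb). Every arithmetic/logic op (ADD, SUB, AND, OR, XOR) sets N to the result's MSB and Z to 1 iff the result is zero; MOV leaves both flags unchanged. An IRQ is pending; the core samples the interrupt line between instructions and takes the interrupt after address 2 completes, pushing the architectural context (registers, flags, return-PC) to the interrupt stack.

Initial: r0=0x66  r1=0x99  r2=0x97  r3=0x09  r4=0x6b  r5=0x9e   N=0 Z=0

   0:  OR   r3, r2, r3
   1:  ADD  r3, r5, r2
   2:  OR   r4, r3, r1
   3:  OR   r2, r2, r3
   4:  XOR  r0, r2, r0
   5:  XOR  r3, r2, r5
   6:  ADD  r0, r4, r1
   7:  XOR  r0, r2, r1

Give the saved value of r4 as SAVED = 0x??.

after  0: r0=0x66 r1=0x99 r2=0x97 r3=0x9f r4=0x6b r5=0x9e  N=1 Z=0
after  1: r0=0x66 r1=0x99 r2=0x97 r3=0x35 r4=0x6b r5=0x9e  N=0 Z=0
after  2: r0=0x66 r1=0x99 r2=0x97 r3=0x35 r4=0xbd r5=0x9e  N=1 Z=0
-- IRQ taken; context saved, return-PC = 3 --

SAVED = 0xbd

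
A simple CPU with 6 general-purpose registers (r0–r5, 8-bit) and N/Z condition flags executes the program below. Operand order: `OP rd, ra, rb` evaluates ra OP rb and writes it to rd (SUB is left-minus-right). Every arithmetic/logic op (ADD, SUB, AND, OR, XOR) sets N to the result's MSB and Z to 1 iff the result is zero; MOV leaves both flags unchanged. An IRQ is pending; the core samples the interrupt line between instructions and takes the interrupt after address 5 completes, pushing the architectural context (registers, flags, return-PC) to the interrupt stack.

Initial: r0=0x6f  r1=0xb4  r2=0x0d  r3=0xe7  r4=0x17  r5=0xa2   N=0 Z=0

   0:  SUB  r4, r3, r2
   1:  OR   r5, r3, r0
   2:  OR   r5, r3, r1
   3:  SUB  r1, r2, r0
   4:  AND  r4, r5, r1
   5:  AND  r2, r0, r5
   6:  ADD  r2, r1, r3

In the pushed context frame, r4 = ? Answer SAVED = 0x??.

SAVED = 0x96

after  0: r0=0x6f r1=0xb4 r2=0x0d r3=0xe7 r4=0xda r5=0xa2  N=1 Z=0
after  1: r0=0x6f r1=0xb4 r2=0x0d r3=0xe7 r4=0xda r5=0xef  N=1 Z=0
after  2: r0=0x6f r1=0xb4 r2=0x0d r3=0xe7 r4=0xda r5=0xf7  N=1 Z=0
after  3: r0=0x6f r1=0x9e r2=0x0d r3=0xe7 r4=0xda r5=0xf7  N=1 Z=0
after  4: r0=0x6f r1=0x9e r2=0x0d r3=0xe7 r4=0x96 r5=0xf7  N=1 Z=0
after  5: r0=0x6f r1=0x9e r2=0x67 r3=0xe7 r4=0x96 r5=0xf7  N=0 Z=0
-- IRQ taken; context saved, return-PC = 6 --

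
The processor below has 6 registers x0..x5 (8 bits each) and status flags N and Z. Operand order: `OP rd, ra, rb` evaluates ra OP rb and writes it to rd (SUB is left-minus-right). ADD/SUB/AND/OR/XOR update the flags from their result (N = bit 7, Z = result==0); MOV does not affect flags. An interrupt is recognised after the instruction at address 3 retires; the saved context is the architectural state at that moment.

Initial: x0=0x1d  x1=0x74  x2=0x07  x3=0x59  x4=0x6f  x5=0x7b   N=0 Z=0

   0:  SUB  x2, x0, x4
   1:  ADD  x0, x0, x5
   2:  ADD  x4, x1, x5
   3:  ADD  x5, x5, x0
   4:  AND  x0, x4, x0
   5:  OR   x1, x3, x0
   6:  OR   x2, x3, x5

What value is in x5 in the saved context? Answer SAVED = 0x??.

after  0: x0=0x1d x1=0x74 x2=0xae x3=0x59 x4=0x6f x5=0x7b  N=1 Z=0
after  1: x0=0x98 x1=0x74 x2=0xae x3=0x59 x4=0x6f x5=0x7b  N=1 Z=0
after  2: x0=0x98 x1=0x74 x2=0xae x3=0x59 x4=0xef x5=0x7b  N=1 Z=0
after  3: x0=0x98 x1=0x74 x2=0xae x3=0x59 x4=0xef x5=0x13  N=0 Z=0
-- IRQ taken; context saved, return-PC = 4 --

SAVED = 0x13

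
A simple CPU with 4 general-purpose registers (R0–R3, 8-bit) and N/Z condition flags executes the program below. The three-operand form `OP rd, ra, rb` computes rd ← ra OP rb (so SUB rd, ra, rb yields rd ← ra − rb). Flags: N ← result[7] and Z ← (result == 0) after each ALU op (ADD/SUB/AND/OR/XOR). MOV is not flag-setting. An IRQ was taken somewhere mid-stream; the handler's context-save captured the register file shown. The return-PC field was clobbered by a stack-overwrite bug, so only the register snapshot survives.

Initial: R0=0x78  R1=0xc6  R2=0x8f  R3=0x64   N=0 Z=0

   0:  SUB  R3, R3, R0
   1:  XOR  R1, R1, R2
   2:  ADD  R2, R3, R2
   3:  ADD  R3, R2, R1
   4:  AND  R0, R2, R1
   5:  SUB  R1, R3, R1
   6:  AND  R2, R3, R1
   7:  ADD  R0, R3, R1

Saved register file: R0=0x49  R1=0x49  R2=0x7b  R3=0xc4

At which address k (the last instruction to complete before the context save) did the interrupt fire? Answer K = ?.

after  0: R0=0x78 R1=0xc6 R2=0x8f R3=0xec  N=1 Z=0
after  1: R0=0x78 R1=0x49 R2=0x8f R3=0xec  N=0 Z=0
after  2: R0=0x78 R1=0x49 R2=0x7b R3=0xec  N=0 Z=0
after  3: R0=0x78 R1=0x49 R2=0x7b R3=0xc4  N=1 Z=0
after  4: R0=0x49 R1=0x49 R2=0x7b R3=0xc4  N=0 Z=0
-- IRQ taken; context saved, return-PC = 5 --

K = 4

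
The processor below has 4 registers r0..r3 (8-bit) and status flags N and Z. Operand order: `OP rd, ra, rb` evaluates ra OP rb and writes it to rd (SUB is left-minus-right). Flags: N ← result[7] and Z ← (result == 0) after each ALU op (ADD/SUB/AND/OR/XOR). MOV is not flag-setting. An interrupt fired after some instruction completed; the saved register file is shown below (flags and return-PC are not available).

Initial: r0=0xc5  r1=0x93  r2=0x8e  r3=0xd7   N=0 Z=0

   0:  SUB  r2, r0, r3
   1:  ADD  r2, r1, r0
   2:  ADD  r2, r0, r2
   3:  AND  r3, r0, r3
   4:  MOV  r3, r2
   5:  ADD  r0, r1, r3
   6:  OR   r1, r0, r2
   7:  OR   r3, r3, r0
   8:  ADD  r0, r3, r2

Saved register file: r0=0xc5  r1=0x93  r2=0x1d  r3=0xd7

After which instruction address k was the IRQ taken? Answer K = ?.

K = 2

after  0: r0=0xc5 r1=0x93 r2=0xee r3=0xd7  N=1 Z=0
after  1: r0=0xc5 r1=0x93 r2=0x58 r3=0xd7  N=0 Z=0
after  2: r0=0xc5 r1=0x93 r2=0x1d r3=0xd7  N=0 Z=0
-- IRQ taken; context saved, return-PC = 3 --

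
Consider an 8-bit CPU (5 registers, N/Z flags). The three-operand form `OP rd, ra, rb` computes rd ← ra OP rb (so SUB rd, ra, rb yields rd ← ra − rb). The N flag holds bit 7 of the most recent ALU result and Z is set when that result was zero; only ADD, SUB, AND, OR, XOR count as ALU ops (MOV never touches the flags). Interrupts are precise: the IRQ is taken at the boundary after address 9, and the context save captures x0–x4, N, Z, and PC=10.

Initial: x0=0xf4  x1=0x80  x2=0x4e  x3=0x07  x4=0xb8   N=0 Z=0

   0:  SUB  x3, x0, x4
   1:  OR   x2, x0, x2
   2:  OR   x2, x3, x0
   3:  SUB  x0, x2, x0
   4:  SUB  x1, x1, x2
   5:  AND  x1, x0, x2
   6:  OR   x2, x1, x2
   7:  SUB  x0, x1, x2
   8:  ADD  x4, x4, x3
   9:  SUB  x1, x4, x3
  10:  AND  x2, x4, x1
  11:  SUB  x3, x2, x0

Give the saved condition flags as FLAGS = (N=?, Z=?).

FLAGS = (N=1, Z=0)

after  0: x0=0xf4 x1=0x80 x2=0x4e x3=0x3c x4=0xb8  N=0 Z=0
after  1: x0=0xf4 x1=0x80 x2=0xfe x3=0x3c x4=0xb8  N=1 Z=0
after  2: x0=0xf4 x1=0x80 x2=0xfc x3=0x3c x4=0xb8  N=1 Z=0
after  3: x0=0x08 x1=0x80 x2=0xfc x3=0x3c x4=0xb8  N=0 Z=0
after  4: x0=0x08 x1=0x84 x2=0xfc x3=0x3c x4=0xb8  N=1 Z=0
after  5: x0=0x08 x1=0x08 x2=0xfc x3=0x3c x4=0xb8  N=0 Z=0
after  6: x0=0x08 x1=0x08 x2=0xfc x3=0x3c x4=0xb8  N=1 Z=0
after  7: x0=0x0c x1=0x08 x2=0xfc x3=0x3c x4=0xb8  N=0 Z=0
after  8: x0=0x0c x1=0x08 x2=0xfc x3=0x3c x4=0xf4  N=1 Z=0
after  9: x0=0x0c x1=0xb8 x2=0xfc x3=0x3c x4=0xf4  N=1 Z=0
-- IRQ taken; context saved, return-PC = 10 --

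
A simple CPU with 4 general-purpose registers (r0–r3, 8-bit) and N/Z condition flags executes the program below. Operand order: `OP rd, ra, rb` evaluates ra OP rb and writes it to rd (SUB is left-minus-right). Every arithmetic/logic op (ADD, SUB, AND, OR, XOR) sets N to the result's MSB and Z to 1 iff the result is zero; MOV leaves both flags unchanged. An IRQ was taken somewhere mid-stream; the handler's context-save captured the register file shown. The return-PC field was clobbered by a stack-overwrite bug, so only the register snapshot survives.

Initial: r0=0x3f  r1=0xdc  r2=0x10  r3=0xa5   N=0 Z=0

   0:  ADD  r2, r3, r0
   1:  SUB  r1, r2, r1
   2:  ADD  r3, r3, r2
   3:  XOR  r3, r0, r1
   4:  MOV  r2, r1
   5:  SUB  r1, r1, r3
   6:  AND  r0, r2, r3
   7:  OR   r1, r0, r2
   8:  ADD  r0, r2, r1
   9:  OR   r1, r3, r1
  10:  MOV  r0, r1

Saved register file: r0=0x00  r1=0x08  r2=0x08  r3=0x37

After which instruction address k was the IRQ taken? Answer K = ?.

K = 7

after  0: r0=0x3f r1=0xdc r2=0xe4 r3=0xa5  N=1 Z=0
after  1: r0=0x3f r1=0x08 r2=0xe4 r3=0xa5  N=0 Z=0
after  2: r0=0x3f r1=0x08 r2=0xe4 r3=0x89  N=1 Z=0
after  3: r0=0x3f r1=0x08 r2=0xe4 r3=0x37  N=0 Z=0
after  4: r0=0x3f r1=0x08 r2=0x08 r3=0x37  N=0 Z=0
after  5: r0=0x3f r1=0xd1 r2=0x08 r3=0x37  N=1 Z=0
after  6: r0=0x00 r1=0xd1 r2=0x08 r3=0x37  N=0 Z=1
after  7: r0=0x00 r1=0x08 r2=0x08 r3=0x37  N=0 Z=0
-- IRQ taken; context saved, return-PC = 8 --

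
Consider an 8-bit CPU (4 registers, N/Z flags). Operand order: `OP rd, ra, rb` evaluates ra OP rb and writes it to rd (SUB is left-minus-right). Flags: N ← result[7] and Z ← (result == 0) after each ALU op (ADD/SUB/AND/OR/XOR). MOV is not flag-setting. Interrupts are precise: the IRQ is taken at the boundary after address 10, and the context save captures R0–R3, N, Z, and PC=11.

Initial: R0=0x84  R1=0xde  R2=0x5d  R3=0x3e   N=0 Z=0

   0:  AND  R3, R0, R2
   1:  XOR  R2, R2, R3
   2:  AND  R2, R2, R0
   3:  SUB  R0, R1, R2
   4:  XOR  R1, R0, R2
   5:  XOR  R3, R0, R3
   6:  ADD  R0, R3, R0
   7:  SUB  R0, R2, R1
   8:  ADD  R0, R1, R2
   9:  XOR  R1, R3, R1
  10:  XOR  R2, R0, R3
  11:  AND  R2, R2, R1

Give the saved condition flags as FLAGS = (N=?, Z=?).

after  0: R0=0x84 R1=0xde R2=0x5d R3=0x04  N=0 Z=0
after  1: R0=0x84 R1=0xde R2=0x59 R3=0x04  N=0 Z=0
after  2: R0=0x84 R1=0xde R2=0x00 R3=0x04  N=0 Z=1
after  3: R0=0xde R1=0xde R2=0x00 R3=0x04  N=1 Z=0
after  4: R0=0xde R1=0xde R2=0x00 R3=0x04  N=1 Z=0
after  5: R0=0xde R1=0xde R2=0x00 R3=0xda  N=1 Z=0
after  6: R0=0xb8 R1=0xde R2=0x00 R3=0xda  N=1 Z=0
after  7: R0=0x22 R1=0xde R2=0x00 R3=0xda  N=0 Z=0
after  8: R0=0xde R1=0xde R2=0x00 R3=0xda  N=1 Z=0
after  9: R0=0xde R1=0x04 R2=0x00 R3=0xda  N=0 Z=0
after 10: R0=0xde R1=0x04 R2=0x04 R3=0xda  N=0 Z=0
-- IRQ taken; context saved, return-PC = 11 --

FLAGS = (N=0, Z=0)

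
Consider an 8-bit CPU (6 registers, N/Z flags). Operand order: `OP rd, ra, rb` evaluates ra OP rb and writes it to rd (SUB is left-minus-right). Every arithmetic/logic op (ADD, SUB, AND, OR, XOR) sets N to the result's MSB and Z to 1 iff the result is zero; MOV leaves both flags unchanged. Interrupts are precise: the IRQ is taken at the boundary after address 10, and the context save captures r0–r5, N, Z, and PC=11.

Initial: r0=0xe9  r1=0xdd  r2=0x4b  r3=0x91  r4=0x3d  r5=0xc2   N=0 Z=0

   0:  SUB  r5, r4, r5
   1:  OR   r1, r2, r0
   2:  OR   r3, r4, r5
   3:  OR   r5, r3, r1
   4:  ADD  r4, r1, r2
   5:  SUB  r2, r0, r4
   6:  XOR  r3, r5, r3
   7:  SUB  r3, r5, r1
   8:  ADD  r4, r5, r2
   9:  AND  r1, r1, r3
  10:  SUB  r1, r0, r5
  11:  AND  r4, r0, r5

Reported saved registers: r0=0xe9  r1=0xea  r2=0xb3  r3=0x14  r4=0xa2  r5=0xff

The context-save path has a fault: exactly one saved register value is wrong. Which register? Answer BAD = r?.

BAD = r4

after  0: r0=0xe9 r1=0xdd r2=0x4b r3=0x91 r4=0x3d r5=0x7b  N=0 Z=0
after  1: r0=0xe9 r1=0xeb r2=0x4b r3=0x91 r4=0x3d r5=0x7b  N=1 Z=0
after  2: r0=0xe9 r1=0xeb r2=0x4b r3=0x7f r4=0x3d r5=0x7b  N=0 Z=0
after  3: r0=0xe9 r1=0xeb r2=0x4b r3=0x7f r4=0x3d r5=0xff  N=1 Z=0
after  4: r0=0xe9 r1=0xeb r2=0x4b r3=0x7f r4=0x36 r5=0xff  N=0 Z=0
after  5: r0=0xe9 r1=0xeb r2=0xb3 r3=0x7f r4=0x36 r5=0xff  N=1 Z=0
after  6: r0=0xe9 r1=0xeb r2=0xb3 r3=0x80 r4=0x36 r5=0xff  N=1 Z=0
after  7: r0=0xe9 r1=0xeb r2=0xb3 r3=0x14 r4=0x36 r5=0xff  N=0 Z=0
after  8: r0=0xe9 r1=0xeb r2=0xb3 r3=0x14 r4=0xb2 r5=0xff  N=1 Z=0
after  9: r0=0xe9 r1=0x00 r2=0xb3 r3=0x14 r4=0xb2 r5=0xff  N=0 Z=1
after 10: r0=0xe9 r1=0xea r2=0xb3 r3=0x14 r4=0xb2 r5=0xff  N=1 Z=0
-- IRQ taken; context saved, return-PC = 11 --
mismatch: r4: reported 0xa2 vs actual 0xb2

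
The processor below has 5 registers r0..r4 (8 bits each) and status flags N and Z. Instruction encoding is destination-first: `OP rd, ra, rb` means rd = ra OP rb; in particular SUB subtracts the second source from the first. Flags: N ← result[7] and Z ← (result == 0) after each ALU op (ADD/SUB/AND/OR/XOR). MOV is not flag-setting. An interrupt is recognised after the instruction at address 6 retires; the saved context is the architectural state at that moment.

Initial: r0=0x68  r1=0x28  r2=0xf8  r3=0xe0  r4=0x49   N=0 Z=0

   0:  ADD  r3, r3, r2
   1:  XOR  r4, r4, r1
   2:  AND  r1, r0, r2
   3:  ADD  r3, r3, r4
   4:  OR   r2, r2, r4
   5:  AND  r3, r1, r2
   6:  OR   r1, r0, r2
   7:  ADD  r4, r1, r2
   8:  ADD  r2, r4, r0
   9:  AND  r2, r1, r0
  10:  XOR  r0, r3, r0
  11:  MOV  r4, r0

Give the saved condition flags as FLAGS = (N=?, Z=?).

after  0: r0=0x68 r1=0x28 r2=0xf8 r3=0xd8 r4=0x49  N=1 Z=0
after  1: r0=0x68 r1=0x28 r2=0xf8 r3=0xd8 r4=0x61  N=0 Z=0
after  2: r0=0x68 r1=0x68 r2=0xf8 r3=0xd8 r4=0x61  N=0 Z=0
after  3: r0=0x68 r1=0x68 r2=0xf8 r3=0x39 r4=0x61  N=0 Z=0
after  4: r0=0x68 r1=0x68 r2=0xf9 r3=0x39 r4=0x61  N=1 Z=0
after  5: r0=0x68 r1=0x68 r2=0xf9 r3=0x68 r4=0x61  N=0 Z=0
after  6: r0=0x68 r1=0xf9 r2=0xf9 r3=0x68 r4=0x61  N=1 Z=0
-- IRQ taken; context saved, return-PC = 7 --

FLAGS = (N=1, Z=0)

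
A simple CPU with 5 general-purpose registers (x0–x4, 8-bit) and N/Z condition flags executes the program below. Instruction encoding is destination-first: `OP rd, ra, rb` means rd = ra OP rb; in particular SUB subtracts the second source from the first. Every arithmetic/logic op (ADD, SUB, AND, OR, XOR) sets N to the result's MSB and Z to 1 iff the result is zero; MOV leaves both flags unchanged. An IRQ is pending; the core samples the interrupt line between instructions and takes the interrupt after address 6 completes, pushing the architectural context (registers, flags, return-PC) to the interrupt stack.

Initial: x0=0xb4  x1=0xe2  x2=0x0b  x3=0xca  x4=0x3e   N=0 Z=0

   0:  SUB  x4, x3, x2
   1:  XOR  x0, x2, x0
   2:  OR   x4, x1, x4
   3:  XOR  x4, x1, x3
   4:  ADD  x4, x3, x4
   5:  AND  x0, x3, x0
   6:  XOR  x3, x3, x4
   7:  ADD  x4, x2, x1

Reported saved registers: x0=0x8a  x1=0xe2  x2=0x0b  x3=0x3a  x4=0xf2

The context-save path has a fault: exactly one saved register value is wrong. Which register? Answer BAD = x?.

after  0: x0=0xb4 x1=0xe2 x2=0x0b x3=0xca x4=0xbf  N=1 Z=0
after  1: x0=0xbf x1=0xe2 x2=0x0b x3=0xca x4=0xbf  N=1 Z=0
after  2: x0=0xbf x1=0xe2 x2=0x0b x3=0xca x4=0xff  N=1 Z=0
after  3: x0=0xbf x1=0xe2 x2=0x0b x3=0xca x4=0x28  N=0 Z=0
after  4: x0=0xbf x1=0xe2 x2=0x0b x3=0xca x4=0xf2  N=1 Z=0
after  5: x0=0x8a x1=0xe2 x2=0x0b x3=0xca x4=0xf2  N=1 Z=0
after  6: x0=0x8a x1=0xe2 x2=0x0b x3=0x38 x4=0xf2  N=0 Z=0
-- IRQ taken; context saved, return-PC = 7 --
mismatch: x3: reported 0x3a vs actual 0x38

BAD = x3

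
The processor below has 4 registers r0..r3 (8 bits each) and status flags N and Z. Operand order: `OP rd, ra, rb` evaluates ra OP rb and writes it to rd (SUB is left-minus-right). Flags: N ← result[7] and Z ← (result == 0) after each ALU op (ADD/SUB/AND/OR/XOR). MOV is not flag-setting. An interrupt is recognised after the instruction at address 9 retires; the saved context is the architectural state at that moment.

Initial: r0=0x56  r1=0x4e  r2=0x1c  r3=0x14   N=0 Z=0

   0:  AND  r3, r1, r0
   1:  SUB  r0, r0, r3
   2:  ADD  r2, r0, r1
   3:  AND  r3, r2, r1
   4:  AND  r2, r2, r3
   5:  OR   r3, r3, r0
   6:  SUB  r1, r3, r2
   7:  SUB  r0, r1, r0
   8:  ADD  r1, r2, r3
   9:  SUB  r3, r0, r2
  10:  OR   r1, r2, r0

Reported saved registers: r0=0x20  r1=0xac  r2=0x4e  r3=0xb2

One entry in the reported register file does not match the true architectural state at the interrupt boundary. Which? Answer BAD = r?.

BAD = r0

after  0: r0=0x56 r1=0x4e r2=0x1c r3=0x46  N=0 Z=0
after  1: r0=0x10 r1=0x4e r2=0x1c r3=0x46  N=0 Z=0
after  2: r0=0x10 r1=0x4e r2=0x5e r3=0x46  N=0 Z=0
after  3: r0=0x10 r1=0x4e r2=0x5e r3=0x4e  N=0 Z=0
after  4: r0=0x10 r1=0x4e r2=0x4e r3=0x4e  N=0 Z=0
after  5: r0=0x10 r1=0x4e r2=0x4e r3=0x5e  N=0 Z=0
after  6: r0=0x10 r1=0x10 r2=0x4e r3=0x5e  N=0 Z=0
after  7: r0=0x00 r1=0x10 r2=0x4e r3=0x5e  N=0 Z=1
after  8: r0=0x00 r1=0xac r2=0x4e r3=0x5e  N=1 Z=0
after  9: r0=0x00 r1=0xac r2=0x4e r3=0xb2  N=1 Z=0
-- IRQ taken; context saved, return-PC = 10 --
mismatch: r0: reported 0x20 vs actual 0x00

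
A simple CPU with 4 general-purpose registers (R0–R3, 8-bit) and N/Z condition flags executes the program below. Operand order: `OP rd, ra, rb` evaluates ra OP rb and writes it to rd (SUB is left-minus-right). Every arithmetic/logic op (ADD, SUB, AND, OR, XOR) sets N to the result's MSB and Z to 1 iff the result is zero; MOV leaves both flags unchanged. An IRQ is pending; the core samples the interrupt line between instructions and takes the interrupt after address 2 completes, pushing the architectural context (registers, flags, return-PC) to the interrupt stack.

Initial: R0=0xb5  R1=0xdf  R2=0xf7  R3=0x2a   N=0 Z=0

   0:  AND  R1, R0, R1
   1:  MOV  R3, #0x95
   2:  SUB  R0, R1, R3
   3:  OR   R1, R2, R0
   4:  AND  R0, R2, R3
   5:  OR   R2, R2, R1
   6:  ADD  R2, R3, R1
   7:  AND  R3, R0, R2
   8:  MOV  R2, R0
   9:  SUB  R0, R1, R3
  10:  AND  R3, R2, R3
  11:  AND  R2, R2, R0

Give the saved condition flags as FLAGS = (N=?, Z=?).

after  0: R0=0xb5 R1=0x95 R2=0xf7 R3=0x2a  N=1 Z=0
after  1: R0=0xb5 R1=0x95 R2=0xf7 R3=0x95  N=1 Z=0
after  2: R0=0x00 R1=0x95 R2=0xf7 R3=0x95  N=0 Z=1
-- IRQ taken; context saved, return-PC = 3 --

FLAGS = (N=0, Z=1)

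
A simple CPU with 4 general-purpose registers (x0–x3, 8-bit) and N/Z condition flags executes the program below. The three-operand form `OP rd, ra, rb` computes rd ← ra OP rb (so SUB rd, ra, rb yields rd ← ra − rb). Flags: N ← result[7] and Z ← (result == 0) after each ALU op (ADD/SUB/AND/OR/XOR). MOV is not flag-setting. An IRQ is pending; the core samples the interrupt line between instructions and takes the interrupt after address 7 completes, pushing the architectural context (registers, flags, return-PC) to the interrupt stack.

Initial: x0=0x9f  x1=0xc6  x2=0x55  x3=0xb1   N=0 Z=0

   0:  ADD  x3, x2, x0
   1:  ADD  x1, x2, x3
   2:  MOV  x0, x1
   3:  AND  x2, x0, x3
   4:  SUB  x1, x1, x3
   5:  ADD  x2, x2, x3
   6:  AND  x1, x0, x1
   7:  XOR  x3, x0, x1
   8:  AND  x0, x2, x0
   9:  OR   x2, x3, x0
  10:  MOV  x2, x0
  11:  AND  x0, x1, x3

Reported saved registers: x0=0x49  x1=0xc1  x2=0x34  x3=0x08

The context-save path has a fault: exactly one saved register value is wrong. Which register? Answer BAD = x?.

after  0: x0=0x9f x1=0xc6 x2=0x55 x3=0xf4  N=1 Z=0
after  1: x0=0x9f x1=0x49 x2=0x55 x3=0xf4  N=0 Z=0
after  2: x0=0x49 x1=0x49 x2=0x55 x3=0xf4  N=0 Z=0
after  3: x0=0x49 x1=0x49 x2=0x40 x3=0xf4  N=0 Z=0
after  4: x0=0x49 x1=0x55 x2=0x40 x3=0xf4  N=0 Z=0
after  5: x0=0x49 x1=0x55 x2=0x34 x3=0xf4  N=0 Z=0
after  6: x0=0x49 x1=0x41 x2=0x34 x3=0xf4  N=0 Z=0
after  7: x0=0x49 x1=0x41 x2=0x34 x3=0x08  N=0 Z=0
-- IRQ taken; context saved, return-PC = 8 --
mismatch: x1: reported 0xc1 vs actual 0x41

BAD = x1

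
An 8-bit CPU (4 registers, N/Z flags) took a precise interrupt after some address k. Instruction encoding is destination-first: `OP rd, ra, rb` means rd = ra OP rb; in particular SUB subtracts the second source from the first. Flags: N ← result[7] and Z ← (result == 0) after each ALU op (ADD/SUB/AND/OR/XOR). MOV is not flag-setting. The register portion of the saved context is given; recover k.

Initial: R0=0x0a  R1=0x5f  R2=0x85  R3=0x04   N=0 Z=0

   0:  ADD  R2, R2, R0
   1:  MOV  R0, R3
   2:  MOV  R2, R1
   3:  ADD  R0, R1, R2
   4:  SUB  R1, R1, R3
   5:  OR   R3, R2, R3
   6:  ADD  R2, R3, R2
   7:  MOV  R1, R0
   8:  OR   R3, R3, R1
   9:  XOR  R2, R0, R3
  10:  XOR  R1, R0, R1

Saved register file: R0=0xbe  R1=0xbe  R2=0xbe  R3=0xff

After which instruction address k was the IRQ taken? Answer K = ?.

after  0: R0=0x0a R1=0x5f R2=0x8f R3=0x04  N=1 Z=0
after  1: R0=0x04 R1=0x5f R2=0x8f R3=0x04  N=1 Z=0
after  2: R0=0x04 R1=0x5f R2=0x5f R3=0x04  N=1 Z=0
after  3: R0=0xbe R1=0x5f R2=0x5f R3=0x04  N=1 Z=0
after  4: R0=0xbe R1=0x5b R2=0x5f R3=0x04  N=0 Z=0
after  5: R0=0xbe R1=0x5b R2=0x5f R3=0x5f  N=0 Z=0
after  6: R0=0xbe R1=0x5b R2=0xbe R3=0x5f  N=1 Z=0
after  7: R0=0xbe R1=0xbe R2=0xbe R3=0x5f  N=1 Z=0
after  8: R0=0xbe R1=0xbe R2=0xbe R3=0xff  N=1 Z=0
-- IRQ taken; context saved, return-PC = 9 --

K = 8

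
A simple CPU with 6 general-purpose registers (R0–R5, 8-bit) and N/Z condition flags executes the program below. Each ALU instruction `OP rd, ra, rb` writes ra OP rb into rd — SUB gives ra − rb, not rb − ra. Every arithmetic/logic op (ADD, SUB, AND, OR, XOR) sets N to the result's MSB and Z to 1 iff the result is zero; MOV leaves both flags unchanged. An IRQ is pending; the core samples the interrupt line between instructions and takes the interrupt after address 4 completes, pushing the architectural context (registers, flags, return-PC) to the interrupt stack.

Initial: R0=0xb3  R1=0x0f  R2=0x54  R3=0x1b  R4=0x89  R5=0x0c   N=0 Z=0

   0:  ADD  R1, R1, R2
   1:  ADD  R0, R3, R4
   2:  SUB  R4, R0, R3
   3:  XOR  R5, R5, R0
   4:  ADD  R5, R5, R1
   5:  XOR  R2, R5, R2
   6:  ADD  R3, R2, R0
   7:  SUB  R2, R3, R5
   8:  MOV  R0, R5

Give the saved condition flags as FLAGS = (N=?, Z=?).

after  0: R0=0xb3 R1=0x63 R2=0x54 R3=0x1b R4=0x89 R5=0x0c  N=0 Z=0
after  1: R0=0xa4 R1=0x63 R2=0x54 R3=0x1b R4=0x89 R5=0x0c  N=1 Z=0
after  2: R0=0xa4 R1=0x63 R2=0x54 R3=0x1b R4=0x89 R5=0x0c  N=1 Z=0
after  3: R0=0xa4 R1=0x63 R2=0x54 R3=0x1b R4=0x89 R5=0xa8  N=1 Z=0
after  4: R0=0xa4 R1=0x63 R2=0x54 R3=0x1b R4=0x89 R5=0x0b  N=0 Z=0
-- IRQ taken; context saved, return-PC = 5 --

FLAGS = (N=0, Z=0)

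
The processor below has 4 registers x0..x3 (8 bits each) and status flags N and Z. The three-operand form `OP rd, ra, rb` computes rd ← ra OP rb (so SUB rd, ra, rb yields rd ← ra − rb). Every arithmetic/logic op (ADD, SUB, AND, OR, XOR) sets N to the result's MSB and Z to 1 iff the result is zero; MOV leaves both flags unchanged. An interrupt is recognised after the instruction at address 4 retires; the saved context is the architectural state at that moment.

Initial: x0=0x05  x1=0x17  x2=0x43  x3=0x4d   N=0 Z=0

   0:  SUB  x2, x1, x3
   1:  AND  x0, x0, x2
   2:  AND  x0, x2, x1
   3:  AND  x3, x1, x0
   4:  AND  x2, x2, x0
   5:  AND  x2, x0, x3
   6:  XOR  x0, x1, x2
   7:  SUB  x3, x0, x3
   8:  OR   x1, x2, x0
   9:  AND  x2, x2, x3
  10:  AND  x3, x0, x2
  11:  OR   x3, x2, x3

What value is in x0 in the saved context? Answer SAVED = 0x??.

SAVED = 0x02

after  0: x0=0x05 x1=0x17 x2=0xca x3=0x4d  N=1 Z=0
after  1: x0=0x00 x1=0x17 x2=0xca x3=0x4d  N=0 Z=1
after  2: x0=0x02 x1=0x17 x2=0xca x3=0x4d  N=0 Z=0
after  3: x0=0x02 x1=0x17 x2=0xca x3=0x02  N=0 Z=0
after  4: x0=0x02 x1=0x17 x2=0x02 x3=0x02  N=0 Z=0
-- IRQ taken; context saved, return-PC = 5 --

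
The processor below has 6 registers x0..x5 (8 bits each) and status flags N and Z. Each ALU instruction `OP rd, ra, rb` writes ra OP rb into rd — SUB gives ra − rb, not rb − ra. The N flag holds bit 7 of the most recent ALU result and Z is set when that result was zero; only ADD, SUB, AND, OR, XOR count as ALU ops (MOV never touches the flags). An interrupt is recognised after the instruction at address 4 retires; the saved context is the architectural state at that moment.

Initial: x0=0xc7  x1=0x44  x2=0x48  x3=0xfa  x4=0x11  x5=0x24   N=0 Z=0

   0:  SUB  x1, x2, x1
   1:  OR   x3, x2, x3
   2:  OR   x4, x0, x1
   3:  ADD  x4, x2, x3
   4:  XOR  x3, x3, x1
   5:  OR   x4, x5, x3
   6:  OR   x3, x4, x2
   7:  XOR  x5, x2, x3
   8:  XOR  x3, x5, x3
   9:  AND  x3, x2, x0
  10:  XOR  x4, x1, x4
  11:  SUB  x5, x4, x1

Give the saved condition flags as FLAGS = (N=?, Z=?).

FLAGS = (N=1, Z=0)

after  0: x0=0xc7 x1=0x04 x2=0x48 x3=0xfa x4=0x11 x5=0x24  N=0 Z=0
after  1: x0=0xc7 x1=0x04 x2=0x48 x3=0xfa x4=0x11 x5=0x24  N=1 Z=0
after  2: x0=0xc7 x1=0x04 x2=0x48 x3=0xfa x4=0xc7 x5=0x24  N=1 Z=0
after  3: x0=0xc7 x1=0x04 x2=0x48 x3=0xfa x4=0x42 x5=0x24  N=0 Z=0
after  4: x0=0xc7 x1=0x04 x2=0x48 x3=0xfe x4=0x42 x5=0x24  N=1 Z=0
-- IRQ taken; context saved, return-PC = 5 --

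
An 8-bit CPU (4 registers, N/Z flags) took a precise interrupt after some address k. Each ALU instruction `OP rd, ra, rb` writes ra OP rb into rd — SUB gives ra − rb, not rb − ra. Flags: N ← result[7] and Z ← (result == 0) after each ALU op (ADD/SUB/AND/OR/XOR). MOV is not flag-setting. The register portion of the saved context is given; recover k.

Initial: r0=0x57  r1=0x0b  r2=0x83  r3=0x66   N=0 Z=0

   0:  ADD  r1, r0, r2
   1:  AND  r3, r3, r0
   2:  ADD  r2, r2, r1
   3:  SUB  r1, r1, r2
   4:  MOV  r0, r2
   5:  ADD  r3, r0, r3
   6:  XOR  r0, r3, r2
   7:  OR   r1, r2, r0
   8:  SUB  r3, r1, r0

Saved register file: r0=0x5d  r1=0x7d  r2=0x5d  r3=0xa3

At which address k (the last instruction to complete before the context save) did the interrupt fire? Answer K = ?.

K = 5

after  0: r0=0x57 r1=0xda r2=0x83 r3=0x66  N=1 Z=0
after  1: r0=0x57 r1=0xda r2=0x83 r3=0x46  N=0 Z=0
after  2: r0=0x57 r1=0xda r2=0x5d r3=0x46  N=0 Z=0
after  3: r0=0x57 r1=0x7d r2=0x5d r3=0x46  N=0 Z=0
after  4: r0=0x5d r1=0x7d r2=0x5d r3=0x46  N=0 Z=0
after  5: r0=0x5d r1=0x7d r2=0x5d r3=0xa3  N=1 Z=0
-- IRQ taken; context saved, return-PC = 6 --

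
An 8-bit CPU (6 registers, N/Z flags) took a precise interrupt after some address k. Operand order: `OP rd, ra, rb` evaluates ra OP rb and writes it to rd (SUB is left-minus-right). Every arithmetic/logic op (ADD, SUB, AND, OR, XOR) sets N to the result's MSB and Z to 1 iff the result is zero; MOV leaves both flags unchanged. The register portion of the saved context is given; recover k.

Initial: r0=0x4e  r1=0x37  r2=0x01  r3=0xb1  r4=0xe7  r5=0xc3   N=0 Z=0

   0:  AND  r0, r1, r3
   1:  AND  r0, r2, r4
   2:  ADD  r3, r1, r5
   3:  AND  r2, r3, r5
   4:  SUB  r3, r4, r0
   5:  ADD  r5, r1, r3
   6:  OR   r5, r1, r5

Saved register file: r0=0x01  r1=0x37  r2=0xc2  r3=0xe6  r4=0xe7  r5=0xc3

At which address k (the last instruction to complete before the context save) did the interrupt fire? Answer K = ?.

K = 4

after  0: r0=0x31 r1=0x37 r2=0x01 r3=0xb1 r4=0xe7 r5=0xc3  N=0 Z=0
after  1: r0=0x01 r1=0x37 r2=0x01 r3=0xb1 r4=0xe7 r5=0xc3  N=0 Z=0
after  2: r0=0x01 r1=0x37 r2=0x01 r3=0xfa r4=0xe7 r5=0xc3  N=1 Z=0
after  3: r0=0x01 r1=0x37 r2=0xc2 r3=0xfa r4=0xe7 r5=0xc3  N=1 Z=0
after  4: r0=0x01 r1=0x37 r2=0xc2 r3=0xe6 r4=0xe7 r5=0xc3  N=1 Z=0
-- IRQ taken; context saved, return-PC = 5 --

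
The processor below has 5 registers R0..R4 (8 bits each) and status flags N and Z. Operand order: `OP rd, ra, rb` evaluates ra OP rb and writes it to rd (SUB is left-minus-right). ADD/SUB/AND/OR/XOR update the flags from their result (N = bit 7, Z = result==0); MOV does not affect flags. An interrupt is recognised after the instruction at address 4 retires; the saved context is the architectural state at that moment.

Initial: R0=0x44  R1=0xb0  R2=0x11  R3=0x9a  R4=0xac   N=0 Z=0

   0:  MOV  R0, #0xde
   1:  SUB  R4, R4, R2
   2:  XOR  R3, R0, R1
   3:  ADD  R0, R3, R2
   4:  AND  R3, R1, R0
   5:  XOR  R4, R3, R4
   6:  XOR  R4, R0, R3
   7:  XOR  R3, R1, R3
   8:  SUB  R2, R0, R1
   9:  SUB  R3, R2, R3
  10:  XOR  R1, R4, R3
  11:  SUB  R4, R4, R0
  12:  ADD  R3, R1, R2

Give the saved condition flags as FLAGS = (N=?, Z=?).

after  0: R0=0xde R1=0xb0 R2=0x11 R3=0x9a R4=0xac  N=0 Z=0
after  1: R0=0xde R1=0xb0 R2=0x11 R3=0x9a R4=0x9b  N=1 Z=0
after  2: R0=0xde R1=0xb0 R2=0x11 R3=0x6e R4=0x9b  N=0 Z=0
after  3: R0=0x7f R1=0xb0 R2=0x11 R3=0x6e R4=0x9b  N=0 Z=0
after  4: R0=0x7f R1=0xb0 R2=0x11 R3=0x30 R4=0x9b  N=0 Z=0
-- IRQ taken; context saved, return-PC = 5 --

FLAGS = (N=0, Z=0)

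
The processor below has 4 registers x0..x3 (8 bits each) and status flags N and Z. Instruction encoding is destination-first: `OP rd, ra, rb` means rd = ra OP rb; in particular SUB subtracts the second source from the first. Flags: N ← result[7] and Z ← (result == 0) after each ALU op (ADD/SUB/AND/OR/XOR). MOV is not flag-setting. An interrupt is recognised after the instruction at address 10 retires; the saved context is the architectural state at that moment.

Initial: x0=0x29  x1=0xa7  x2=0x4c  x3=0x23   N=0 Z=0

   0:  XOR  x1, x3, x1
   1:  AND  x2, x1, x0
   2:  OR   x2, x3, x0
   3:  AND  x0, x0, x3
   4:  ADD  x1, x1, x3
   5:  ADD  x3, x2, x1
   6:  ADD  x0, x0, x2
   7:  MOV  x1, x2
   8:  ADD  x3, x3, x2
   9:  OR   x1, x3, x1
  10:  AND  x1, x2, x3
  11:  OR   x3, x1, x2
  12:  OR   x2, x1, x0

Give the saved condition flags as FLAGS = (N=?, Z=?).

FLAGS = (N=0, Z=0)

after  0: x0=0x29 x1=0x84 x2=0x4c x3=0x23  N=1 Z=0
after  1: x0=0x29 x1=0x84 x2=0x00 x3=0x23  N=0 Z=1
after  2: x0=0x29 x1=0x84 x2=0x2b x3=0x23  N=0 Z=0
after  3: x0=0x21 x1=0x84 x2=0x2b x3=0x23  N=0 Z=0
after  4: x0=0x21 x1=0xa7 x2=0x2b x3=0x23  N=1 Z=0
after  5: x0=0x21 x1=0xa7 x2=0x2b x3=0xd2  N=1 Z=0
after  6: x0=0x4c x1=0xa7 x2=0x2b x3=0xd2  N=0 Z=0
after  7: x0=0x4c x1=0x2b x2=0x2b x3=0xd2  N=0 Z=0
after  8: x0=0x4c x1=0x2b x2=0x2b x3=0xfd  N=1 Z=0
after  9: x0=0x4c x1=0xff x2=0x2b x3=0xfd  N=1 Z=0
after 10: x0=0x4c x1=0x29 x2=0x2b x3=0xfd  N=0 Z=0
-- IRQ taken; context saved, return-PC = 11 --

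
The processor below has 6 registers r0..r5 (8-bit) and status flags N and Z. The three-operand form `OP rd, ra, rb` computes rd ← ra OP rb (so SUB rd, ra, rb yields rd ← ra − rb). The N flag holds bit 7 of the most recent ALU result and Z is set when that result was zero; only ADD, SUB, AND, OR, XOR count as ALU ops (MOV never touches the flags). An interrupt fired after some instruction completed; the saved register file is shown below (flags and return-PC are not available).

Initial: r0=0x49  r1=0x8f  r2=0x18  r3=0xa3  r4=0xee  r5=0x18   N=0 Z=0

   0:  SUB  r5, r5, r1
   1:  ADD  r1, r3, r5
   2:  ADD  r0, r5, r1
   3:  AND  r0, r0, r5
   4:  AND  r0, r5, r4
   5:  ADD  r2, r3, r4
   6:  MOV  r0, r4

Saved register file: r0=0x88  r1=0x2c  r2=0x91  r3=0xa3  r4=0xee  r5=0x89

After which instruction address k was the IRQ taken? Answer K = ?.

after  0: r0=0x49 r1=0x8f r2=0x18 r3=0xa3 r4=0xee r5=0x89  N=1 Z=0
after  1: r0=0x49 r1=0x2c r2=0x18 r3=0xa3 r4=0xee r5=0x89  N=0 Z=0
after  2: r0=0xb5 r1=0x2c r2=0x18 r3=0xa3 r4=0xee r5=0x89  N=1 Z=0
after  3: r0=0x81 r1=0x2c r2=0x18 r3=0xa3 r4=0xee r5=0x89  N=1 Z=0
after  4: r0=0x88 r1=0x2c r2=0x18 r3=0xa3 r4=0xee r5=0x89  N=1 Z=0
after  5: r0=0x88 r1=0x2c r2=0x91 r3=0xa3 r4=0xee r5=0x89  N=1 Z=0
-- IRQ taken; context saved, return-PC = 6 --

K = 5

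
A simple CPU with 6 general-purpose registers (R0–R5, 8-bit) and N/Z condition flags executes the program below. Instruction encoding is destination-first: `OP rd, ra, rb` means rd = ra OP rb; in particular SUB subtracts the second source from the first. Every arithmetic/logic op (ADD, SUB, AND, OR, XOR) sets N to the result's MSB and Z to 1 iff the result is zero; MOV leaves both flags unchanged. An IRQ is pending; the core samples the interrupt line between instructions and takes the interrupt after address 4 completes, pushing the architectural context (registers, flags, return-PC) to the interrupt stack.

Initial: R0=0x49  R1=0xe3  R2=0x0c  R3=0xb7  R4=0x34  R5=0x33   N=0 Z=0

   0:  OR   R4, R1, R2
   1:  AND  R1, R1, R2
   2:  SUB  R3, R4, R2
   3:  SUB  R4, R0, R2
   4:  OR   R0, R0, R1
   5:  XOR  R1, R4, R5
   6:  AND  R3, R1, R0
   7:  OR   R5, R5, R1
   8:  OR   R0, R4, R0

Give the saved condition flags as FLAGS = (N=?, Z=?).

after  0: R0=0x49 R1=0xe3 R2=0x0c R3=0xb7 R4=0xef R5=0x33  N=1 Z=0
after  1: R0=0x49 R1=0x00 R2=0x0c R3=0xb7 R4=0xef R5=0x33  N=0 Z=1
after  2: R0=0x49 R1=0x00 R2=0x0c R3=0xe3 R4=0xef R5=0x33  N=1 Z=0
after  3: R0=0x49 R1=0x00 R2=0x0c R3=0xe3 R4=0x3d R5=0x33  N=0 Z=0
after  4: R0=0x49 R1=0x00 R2=0x0c R3=0xe3 R4=0x3d R5=0x33  N=0 Z=0
-- IRQ taken; context saved, return-PC = 5 --

FLAGS = (N=0, Z=0)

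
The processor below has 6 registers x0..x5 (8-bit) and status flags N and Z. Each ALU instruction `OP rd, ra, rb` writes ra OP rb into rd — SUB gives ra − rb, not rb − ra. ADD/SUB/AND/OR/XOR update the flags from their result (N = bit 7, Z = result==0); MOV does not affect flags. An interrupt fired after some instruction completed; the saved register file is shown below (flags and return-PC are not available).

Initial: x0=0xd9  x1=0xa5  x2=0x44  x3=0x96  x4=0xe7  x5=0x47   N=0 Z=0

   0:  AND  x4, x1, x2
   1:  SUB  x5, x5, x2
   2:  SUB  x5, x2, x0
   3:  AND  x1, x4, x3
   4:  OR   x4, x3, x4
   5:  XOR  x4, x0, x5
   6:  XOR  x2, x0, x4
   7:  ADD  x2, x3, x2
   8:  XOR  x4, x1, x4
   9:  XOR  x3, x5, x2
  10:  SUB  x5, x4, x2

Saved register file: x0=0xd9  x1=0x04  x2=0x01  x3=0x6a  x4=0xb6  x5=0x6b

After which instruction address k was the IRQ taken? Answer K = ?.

after  0: x0=0xd9 x1=0xa5 x2=0x44 x3=0x96 x4=0x04 x5=0x47  N=0 Z=0
after  1: x0=0xd9 x1=0xa5 x2=0x44 x3=0x96 x4=0x04 x5=0x03  N=0 Z=0
after  2: x0=0xd9 x1=0xa5 x2=0x44 x3=0x96 x4=0x04 x5=0x6b  N=0 Z=0
after  3: x0=0xd9 x1=0x04 x2=0x44 x3=0x96 x4=0x04 x5=0x6b  N=0 Z=0
after  4: x0=0xd9 x1=0x04 x2=0x44 x3=0x96 x4=0x96 x5=0x6b  N=1 Z=0
after  5: x0=0xd9 x1=0x04 x2=0x44 x3=0x96 x4=0xb2 x5=0x6b  N=1 Z=0
after  6: x0=0xd9 x1=0x04 x2=0x6b x3=0x96 x4=0xb2 x5=0x6b  N=0 Z=0
after  7: x0=0xd9 x1=0x04 x2=0x01 x3=0x96 x4=0xb2 x5=0x6b  N=0 Z=0
after  8: x0=0xd9 x1=0x04 x2=0x01 x3=0x96 x4=0xb6 x5=0x6b  N=1 Z=0
after  9: x0=0xd9 x1=0x04 x2=0x01 x3=0x6a x4=0xb6 x5=0x6b  N=0 Z=0
-- IRQ taken; context saved, return-PC = 10 --

K = 9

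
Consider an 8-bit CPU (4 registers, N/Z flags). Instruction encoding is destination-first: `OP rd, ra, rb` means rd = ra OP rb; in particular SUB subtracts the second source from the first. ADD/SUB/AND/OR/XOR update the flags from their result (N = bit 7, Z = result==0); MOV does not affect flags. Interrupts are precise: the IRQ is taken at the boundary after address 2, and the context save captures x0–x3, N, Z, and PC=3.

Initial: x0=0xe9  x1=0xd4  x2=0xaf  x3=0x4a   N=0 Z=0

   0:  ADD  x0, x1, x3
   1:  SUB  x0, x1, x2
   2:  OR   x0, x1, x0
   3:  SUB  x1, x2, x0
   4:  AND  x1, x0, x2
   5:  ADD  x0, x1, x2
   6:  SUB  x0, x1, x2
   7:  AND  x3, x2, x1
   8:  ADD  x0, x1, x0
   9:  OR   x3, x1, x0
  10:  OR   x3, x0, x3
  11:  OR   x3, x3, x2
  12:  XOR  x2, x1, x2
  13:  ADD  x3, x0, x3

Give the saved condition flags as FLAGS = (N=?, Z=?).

after  0: x0=0x1e x1=0xd4 x2=0xaf x3=0x4a  N=0 Z=0
after  1: x0=0x25 x1=0xd4 x2=0xaf x3=0x4a  N=0 Z=0
after  2: x0=0xf5 x1=0xd4 x2=0xaf x3=0x4a  N=1 Z=0
-- IRQ taken; context saved, return-PC = 3 --

FLAGS = (N=1, Z=0)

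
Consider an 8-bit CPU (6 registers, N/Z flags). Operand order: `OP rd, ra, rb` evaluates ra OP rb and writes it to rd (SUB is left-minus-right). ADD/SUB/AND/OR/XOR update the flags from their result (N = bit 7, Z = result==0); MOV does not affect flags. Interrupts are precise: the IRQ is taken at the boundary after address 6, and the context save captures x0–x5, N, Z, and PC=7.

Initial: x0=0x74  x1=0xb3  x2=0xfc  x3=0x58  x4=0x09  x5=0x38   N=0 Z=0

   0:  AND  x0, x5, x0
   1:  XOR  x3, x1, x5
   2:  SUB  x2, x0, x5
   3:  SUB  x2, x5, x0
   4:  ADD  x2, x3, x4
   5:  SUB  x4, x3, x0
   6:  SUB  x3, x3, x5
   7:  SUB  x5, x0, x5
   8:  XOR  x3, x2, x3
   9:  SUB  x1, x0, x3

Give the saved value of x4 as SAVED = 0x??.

after  0: x0=0x30 x1=0xb3 x2=0xfc x3=0x58 x4=0x09 x5=0x38  N=0 Z=0
after  1: x0=0x30 x1=0xb3 x2=0xfc x3=0x8b x4=0x09 x5=0x38  N=1 Z=0
after  2: x0=0x30 x1=0xb3 x2=0xf8 x3=0x8b x4=0x09 x5=0x38  N=1 Z=0
after  3: x0=0x30 x1=0xb3 x2=0x08 x3=0x8b x4=0x09 x5=0x38  N=0 Z=0
after  4: x0=0x30 x1=0xb3 x2=0x94 x3=0x8b x4=0x09 x5=0x38  N=1 Z=0
after  5: x0=0x30 x1=0xb3 x2=0x94 x3=0x8b x4=0x5b x5=0x38  N=0 Z=0
after  6: x0=0x30 x1=0xb3 x2=0x94 x3=0x53 x4=0x5b x5=0x38  N=0 Z=0
-- IRQ taken; context saved, return-PC = 7 --

SAVED = 0x5b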